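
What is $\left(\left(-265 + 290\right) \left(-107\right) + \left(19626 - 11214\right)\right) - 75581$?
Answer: $-69844$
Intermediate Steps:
$\left(\left(-265 + 290\right) \left(-107\right) + \left(19626 - 11214\right)\right) - 75581 = \left(25 \left(-107\right) + 8412\right) - 75581 = \left(-2675 + 8412\right) - 75581 = 5737 - 75581 = -69844$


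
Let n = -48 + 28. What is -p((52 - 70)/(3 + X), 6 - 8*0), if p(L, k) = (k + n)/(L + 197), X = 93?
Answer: 224/3149 ≈ 0.071134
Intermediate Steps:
n = -20
p(L, k) = (-20 + k)/(197 + L) (p(L, k) = (k - 20)/(L + 197) = (-20 + k)/(197 + L))
-p((52 - 70)/(3 + X), 6 - 8*0) = -(-20 + (6 - 8*0))/(197 + (52 - 70)/(3 + 93)) = -(-20 + (6 + 0))/(197 - 18/96) = -(-20 + 6)/(197 - 18*1/96) = -(-14)/(197 - 3/16) = -(-14)/3149/16 = -16*(-14)/3149 = -1*(-224/3149) = 224/3149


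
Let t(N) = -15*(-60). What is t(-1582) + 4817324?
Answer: 4818224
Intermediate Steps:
t(N) = 900
t(-1582) + 4817324 = 900 + 4817324 = 4818224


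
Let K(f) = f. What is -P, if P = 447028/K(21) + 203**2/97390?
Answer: -43536922309/2045190 ≈ -21287.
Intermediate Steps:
P = 43536922309/2045190 (P = 447028/21 + 203**2/97390 = 447028*(1/21) + 41209*(1/97390) = 447028/21 + 41209/97390 = 43536922309/2045190 ≈ 21287.)
-P = -1*43536922309/2045190 = -43536922309/2045190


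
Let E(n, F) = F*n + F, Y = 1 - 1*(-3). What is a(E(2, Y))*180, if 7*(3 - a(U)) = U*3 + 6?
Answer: -540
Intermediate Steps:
Y = 4 (Y = 1 + 3 = 4)
E(n, F) = F + F*n
a(U) = 15/7 - 3*U/7 (a(U) = 3 - (U*3 + 6)/7 = 3 - (3*U + 6)/7 = 3 - (6 + 3*U)/7 = 3 + (-6/7 - 3*U/7) = 15/7 - 3*U/7)
a(E(2, Y))*180 = (15/7 - 12*(1 + 2)/7)*180 = (15/7 - 12*3/7)*180 = (15/7 - 3/7*12)*180 = (15/7 - 36/7)*180 = -3*180 = -540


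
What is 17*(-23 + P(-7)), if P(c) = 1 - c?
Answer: -255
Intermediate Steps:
17*(-23 + P(-7)) = 17*(-23 + (1 - 1*(-7))) = 17*(-23 + (1 + 7)) = 17*(-23 + 8) = 17*(-15) = -255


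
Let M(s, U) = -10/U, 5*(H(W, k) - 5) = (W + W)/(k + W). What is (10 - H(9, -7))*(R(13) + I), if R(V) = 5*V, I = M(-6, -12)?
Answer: 632/3 ≈ 210.67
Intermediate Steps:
H(W, k) = 5 + 2*W/(5*(W + k)) (H(W, k) = 5 + ((W + W)/(k + W))/5 = 5 + ((2*W)/(W + k))/5 = 5 + (2*W/(W + k))/5 = 5 + 2*W/(5*(W + k)))
I = ⅚ (I = -10/(-12) = -10*(-1/12) = ⅚ ≈ 0.83333)
(10 - H(9, -7))*(R(13) + I) = (10 - (5*(-7) + (27/5)*9)/(9 - 7))*(5*13 + ⅚) = (10 - (-35 + 243/5)/2)*(65 + ⅚) = (10 - 68/(2*5))*(395/6) = (10 - 1*34/5)*(395/6) = (10 - 34/5)*(395/6) = (16/5)*(395/6) = 632/3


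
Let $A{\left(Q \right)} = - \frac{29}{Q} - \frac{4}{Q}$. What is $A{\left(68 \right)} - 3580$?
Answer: $- \frac{243473}{68} \approx -3580.5$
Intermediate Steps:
$A{\left(Q \right)} = - \frac{33}{Q}$
$A{\left(68 \right)} - 3580 = - \frac{33}{68} - 3580 = - \frac{243473}{68}$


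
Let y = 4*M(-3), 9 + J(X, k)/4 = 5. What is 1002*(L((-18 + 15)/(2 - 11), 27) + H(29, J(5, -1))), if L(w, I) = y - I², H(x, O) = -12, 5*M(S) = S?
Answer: -3724434/5 ≈ -7.4489e+5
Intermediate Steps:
J(X, k) = -16 (J(X, k) = -36 + 4*5 = -36 + 20 = -16)
M(S) = S/5
y = -12/5 (y = 4*((⅕)*(-3)) = 4*(-⅗) = -12/5 ≈ -2.4000)
L(w, I) = -12/5 - I²
1002*(L((-18 + 15)/(2 - 11), 27) + H(29, J(5, -1))) = 1002*((-12/5 - 1*27²) - 12) = 1002*((-12/5 - 1*729) - 12) = 1002*((-12/5 - 729) - 12) = 1002*(-3657/5 - 12) = 1002*(-3717/5) = -3724434/5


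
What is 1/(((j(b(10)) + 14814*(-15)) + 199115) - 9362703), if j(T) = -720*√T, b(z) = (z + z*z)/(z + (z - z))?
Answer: -4692899/44046599197202 + 180*√11/22023299598601 ≈ -1.0652e-7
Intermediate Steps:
b(z) = (z + z²)/z (b(z) = (z + z²)/(z + 0) = (z + z²)/z)
1/(((j(b(10)) + 14814*(-15)) + 199115) - 9362703) = 1/(((-720*√(1 + 10) + 14814*(-15)) + 199115) - 9362703) = 1/(((-720*√11 - 222210) + 199115) - 9362703) = 1/(((-222210 - 720*√11) + 199115) - 9362703) = 1/((-23095 - 720*√11) - 9362703) = 1/(-9385798 - 720*√11)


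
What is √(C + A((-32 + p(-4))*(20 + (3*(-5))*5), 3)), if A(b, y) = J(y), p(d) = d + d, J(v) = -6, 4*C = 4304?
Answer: √1070 ≈ 32.711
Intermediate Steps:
C = 1076 (C = (¼)*4304 = 1076)
p(d) = 2*d
A(b, y) = -6
√(C + A((-32 + p(-4))*(20 + (3*(-5))*5), 3)) = √(1076 - 6) = √1070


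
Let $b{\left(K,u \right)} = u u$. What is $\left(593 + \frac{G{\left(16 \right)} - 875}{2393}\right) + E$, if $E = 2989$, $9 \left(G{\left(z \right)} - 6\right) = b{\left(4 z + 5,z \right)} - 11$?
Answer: $\frac{77137958}{21537} \approx 3581.6$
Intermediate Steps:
$b{\left(K,u \right)} = u^{2}$
$G{\left(z \right)} = \frac{43}{9} + \frac{z^{2}}{9}$ ($G{\left(z \right)} = 6 + \frac{z^{2} - 11}{9} = 6 + \frac{-11 + z^{2}}{9} = 6 + \left(- \frac{11}{9} + \frac{z^{2}}{9}\right) = \frac{43}{9} + \frac{z^{2}}{9}$)
$\left(593 + \frac{G{\left(16 \right)} - 875}{2393}\right) + E = \left(593 + \frac{\left(\frac{43}{9} + \frac{16^{2}}{9}\right) - 875}{2393}\right) + 2989 = \left(593 + \left(\left(\frac{43}{9} + \frac{1}{9} \cdot 256\right) - 875\right) \frac{1}{2393}\right) + 2989 = \left(593 + \left(\left(\frac{43}{9} + \frac{256}{9}\right) - 875\right) \frac{1}{2393}\right) + 2989 = \left(593 + \left(\frac{299}{9} - 875\right) \frac{1}{2393}\right) + 2989 = \left(593 - \frac{7576}{21537}\right) + 2989 = \frac{12763865}{21537} + 2989 = \frac{77137958}{21537}$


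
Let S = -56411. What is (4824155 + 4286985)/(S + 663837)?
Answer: 4555570/303713 ≈ 15.000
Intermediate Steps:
(4824155 + 4286985)/(S + 663837) = (4824155 + 4286985)/(-56411 + 663837) = 9111140/607426 = 9111140*(1/607426) = 4555570/303713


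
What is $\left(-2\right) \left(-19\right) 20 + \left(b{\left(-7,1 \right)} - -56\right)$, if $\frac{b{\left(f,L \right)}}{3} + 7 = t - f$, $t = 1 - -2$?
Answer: $825$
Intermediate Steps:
$t = 3$ ($t = 1 + 2 = 3$)
$b{\left(f,L \right)} = -12 - 3 f$ ($b{\left(f,L \right)} = -21 + 3 \left(3 - f\right) = -21 - \left(-9 + 3 f\right) = -12 - 3 f$)
$\left(-2\right) \left(-19\right) 20 + \left(b{\left(-7,1 \right)} - -56\right) = \left(-2\right) \left(-19\right) 20 - -65 = 38 \cdot 20 + \left(\left(-12 + 21\right) + 56\right) = 760 + \left(9 + 56\right) = 760 + 65 = 825$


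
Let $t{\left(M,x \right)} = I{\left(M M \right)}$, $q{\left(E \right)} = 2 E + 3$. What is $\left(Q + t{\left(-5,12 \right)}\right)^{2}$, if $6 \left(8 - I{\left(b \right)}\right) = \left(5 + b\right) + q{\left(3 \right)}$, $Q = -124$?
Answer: $\frac{60025}{4} \approx 15006.0$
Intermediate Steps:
$q{\left(E \right)} = 3 + 2 E$
$I{\left(b \right)} = \frac{17}{3} - \frac{b}{6}$ ($I{\left(b \right)} = 8 - \frac{\left(5 + b\right) + \left(3 + 2 \cdot 3\right)}{6} = 8 - \frac{\left(5 + b\right) + \left(3 + 6\right)}{6} = 8 - \frac{\left(5 + b\right) + 9}{6} = 8 - \frac{14 + b}{6} = 8 - \left(\frac{7}{3} + \frac{b}{6}\right) = \frac{17}{3} - \frac{b}{6}$)
$t{\left(M,x \right)} = \frac{17}{3} - \frac{M^{2}}{6}$ ($t{\left(M,x \right)} = \frac{17}{3} - \frac{M M}{6} = \frac{17}{3} - \frac{M^{2}}{6}$)
$\left(Q + t{\left(-5,12 \right)}\right)^{2} = \left(-124 + \left(\frac{17}{3} - \frac{\left(-5\right)^{2}}{6}\right)\right)^{2} = \left(-124 + \left(\frac{17}{3} - \frac{25}{6}\right)\right)^{2} = \left(-124 + \frac{3}{2}\right)^{2} = \left(- \frac{245}{2}\right)^{2} = \frac{60025}{4}$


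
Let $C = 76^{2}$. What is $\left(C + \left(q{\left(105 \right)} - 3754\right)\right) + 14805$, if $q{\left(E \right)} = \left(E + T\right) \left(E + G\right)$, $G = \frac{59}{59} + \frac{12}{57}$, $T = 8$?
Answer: $\frac{547747}{19} \approx 28829.0$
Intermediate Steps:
$C = 5776$
$G = \frac{23}{19}$ ($G = 59 \cdot \frac{1}{59} + 12 \cdot \frac{1}{57} = 1 + \frac{4}{19} = \frac{23}{19} \approx 1.2105$)
$q{\left(E \right)} = \left(8 + E\right) \left(\frac{23}{19} + E\right)$ ($q{\left(E \right)} = \left(E + 8\right) \left(E + \frac{23}{19}\right) = \left(8 + E\right) \left(\frac{23}{19} + E\right)$)
$\left(C + \left(q{\left(105 \right)} - 3754\right)\right) + 14805 = \left(5776 + \left(\left(\frac{184}{19} + 105^{2} + \frac{175}{19} \cdot 105\right) - 3754\right)\right) + 14805 = \left(5776 + \left(\left(\frac{184}{19} + 11025 + \frac{18375}{19}\right) - 3754\right)\right) + 14805 = \left(5776 + \left(\frac{228034}{19} - 3754\right)\right) + 14805 = \left(5776 + \frac{156708}{19}\right) + 14805 = \frac{266452}{19} + 14805 = \frac{547747}{19}$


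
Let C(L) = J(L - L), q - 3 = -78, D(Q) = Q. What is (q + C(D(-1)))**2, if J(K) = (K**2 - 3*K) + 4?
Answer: 5041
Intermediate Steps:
J(K) = 4 + K**2 - 3*K
q = -75 (q = 3 - 78 = -75)
C(L) = 4 (C(L) = 4 + (L - L)**2 - 3*(L - L) = 4 + 0**2 - 3*0 = 4 + 0 + 0 = 4)
(q + C(D(-1)))**2 = (-75 + 4)**2 = (-71)**2 = 5041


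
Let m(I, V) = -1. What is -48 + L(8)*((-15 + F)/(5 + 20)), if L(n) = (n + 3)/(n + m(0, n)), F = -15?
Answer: -1746/35 ≈ -49.886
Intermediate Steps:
L(n) = (3 + n)/(-1 + n) (L(n) = (n + 3)/(n - 1) = (3 + n)/(-1 + n))
-48 + L(8)*((-15 + F)/(5 + 20)) = -48 + ((3 + 8)/(-1 + 8))*((-15 - 15)/(5 + 20)) = -48 + (11/7)*(-30/25) = -48 + ((1/7)*11)*(-30*1/25) = -48 + (11/7)*(-6/5) = -48 - 66/35 = -1746/35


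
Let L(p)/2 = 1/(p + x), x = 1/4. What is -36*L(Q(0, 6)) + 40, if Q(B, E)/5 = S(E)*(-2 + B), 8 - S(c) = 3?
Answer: 8248/199 ≈ 41.447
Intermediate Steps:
S(c) = 5 (S(c) = 8 - 1*3 = 8 - 3 = 5)
x = ¼ ≈ 0.25000
Q(B, E) = -50 + 25*B (Q(B, E) = 5*(5*(-2 + B)) = 5*(-10 + 5*B) = -50 + 25*B)
L(p) = 2/(¼ + p) (L(p) = 2/(p + ¼) = 2/(¼ + p))
-36*L(Q(0, 6)) + 40 = -288/(1 + 4*(-50 + 25*0)) + 40 = -288/(1 + 4*(-50 + 0)) + 40 = -288/(1 + 4*(-50)) + 40 = -288/(1 - 200) + 40 = -288/(-199) + 40 = -288*(-1)/199 + 40 = -36*(-8/199) + 40 = 288/199 + 40 = 8248/199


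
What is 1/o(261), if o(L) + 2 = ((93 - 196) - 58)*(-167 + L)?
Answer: -1/15136 ≈ -6.6068e-5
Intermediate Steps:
o(L) = 26885 - 161*L (o(L) = -2 + ((93 - 196) - 58)*(-167 + L) = -2 + (-103 - 58)*(-167 + L) = -2 - 161*(-167 + L) = -2 + (26887 - 161*L) = 26885 - 161*L)
1/o(261) = 1/(26885 - 161*261) = 1/(26885 - 42021) = 1/(-15136) = -1/15136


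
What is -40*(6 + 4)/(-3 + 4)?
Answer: -400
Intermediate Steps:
-40*(6 + 4)/(-3 + 4) = -400/1 = -400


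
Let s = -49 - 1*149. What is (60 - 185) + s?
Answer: -323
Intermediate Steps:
s = -198 (s = -49 - 149 = -198)
(60 - 185) + s = (60 - 185) - 198 = -125 - 198 = -323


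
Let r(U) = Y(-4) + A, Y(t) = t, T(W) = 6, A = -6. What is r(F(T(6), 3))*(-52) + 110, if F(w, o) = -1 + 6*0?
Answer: 630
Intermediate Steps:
F(w, o) = -1 (F(w, o) = -1 + 0 = -1)
r(U) = -10 (r(U) = -4 - 6 = -10)
r(F(T(6), 3))*(-52) + 110 = -10*(-52) + 110 = 520 + 110 = 630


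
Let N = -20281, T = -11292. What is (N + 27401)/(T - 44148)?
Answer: -89/693 ≈ -0.12843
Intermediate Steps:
(N + 27401)/(T - 44148) = (-20281 + 27401)/(-11292 - 44148) = 7120/(-55440) = 7120*(-1/55440) = -89/693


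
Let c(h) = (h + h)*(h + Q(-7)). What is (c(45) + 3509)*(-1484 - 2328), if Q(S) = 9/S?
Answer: -198616636/7 ≈ -2.8374e+7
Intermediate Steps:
c(h) = 2*h*(-9/7 + h) (c(h) = (h + h)*(h + 9/(-7)) = (2*h)*(h + 9*(-1/7)) = (2*h)*(h - 9/7) = (2*h)*(-9/7 + h) = 2*h*(-9/7 + h))
(c(45) + 3509)*(-1484 - 2328) = ((2/7)*45*(-9 + 7*45) + 3509)*(-1484 - 2328) = ((2/7)*45*(-9 + 315) + 3509)*(-3812) = ((2/7)*45*306 + 3509)*(-3812) = (27540/7 + 3509)*(-3812) = (52103/7)*(-3812) = -198616636/7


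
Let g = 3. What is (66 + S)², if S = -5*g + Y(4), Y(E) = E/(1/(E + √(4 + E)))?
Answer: 4617 + 1072*√2 ≈ 6133.0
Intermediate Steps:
Y(E) = E*(E + √(4 + E))
S = 1 + 8*√2 (S = -5*3 + 4*(4 + √(4 + 4)) = -15 + 4*(4 + √8) = -15 + 4*(4 + 2*√2) = -15 + (16 + 8*√2) = 1 + 8*√2 ≈ 12.314)
(66 + S)² = (66 + (1 + 8*√2))² = (67 + 8*√2)²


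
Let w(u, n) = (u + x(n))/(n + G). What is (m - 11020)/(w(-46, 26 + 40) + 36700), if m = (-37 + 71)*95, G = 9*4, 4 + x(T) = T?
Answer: -198645/935854 ≈ -0.21226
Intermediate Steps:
x(T) = -4 + T
G = 36
w(u, n) = (-4 + n + u)/(36 + n) (w(u, n) = (u + (-4 + n))/(n + 36) = (-4 + n + u)/(36 + n))
m = 3230 (m = 34*95 = 3230)
(m - 11020)/(w(-46, 26 + 40) + 36700) = (3230 - 11020)/((-4 + (26 + 40) - 46)/(36 + (26 + 40)) + 36700) = -7790/((-4 + 66 - 46)/(36 + 66) + 36700) = -7790/(16/102 + 36700) = -7790/((1/102)*16 + 36700) = -7790/(8/51 + 36700) = -7790/1871708/51 = -7790*51/1871708 = -198645/935854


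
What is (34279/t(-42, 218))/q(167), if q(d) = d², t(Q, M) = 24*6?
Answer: 34279/4016016 ≈ 0.0085356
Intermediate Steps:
t(Q, M) = 144
(34279/t(-42, 218))/q(167) = (34279/144)/(167²) = (34279*(1/144))/27889 = (34279/144)*(1/27889) = 34279/4016016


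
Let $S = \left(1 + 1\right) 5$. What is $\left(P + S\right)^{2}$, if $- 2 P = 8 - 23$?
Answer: $\frac{1225}{4} \approx 306.25$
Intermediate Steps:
$P = \frac{15}{2}$ ($P = - \frac{8 - 23}{2} = \left(- \frac{1}{2}\right) \left(-15\right) = \frac{15}{2} \approx 7.5$)
$S = 10$ ($S = 2 \cdot 5 = 10$)
$\left(P + S\right)^{2} = \left(\frac{15}{2} + 10\right)^{2} = \left(\frac{35}{2}\right)^{2} = \frac{1225}{4}$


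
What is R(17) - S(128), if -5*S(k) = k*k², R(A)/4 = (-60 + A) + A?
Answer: 2096632/5 ≈ 4.1933e+5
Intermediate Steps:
R(A) = -240 + 8*A (R(A) = 4*((-60 + A) + A) = 4*(-60 + 2*A) = -240 + 8*A)
S(k) = -k³/5 (S(k) = -k*k²/5 = -k³/5)
R(17) - S(128) = (-240 + 8*17) - (-1)*128³/5 = (-240 + 136) - (-1)*2097152/5 = -104 - 1*(-2097152/5) = -104 + 2097152/5 = 2096632/5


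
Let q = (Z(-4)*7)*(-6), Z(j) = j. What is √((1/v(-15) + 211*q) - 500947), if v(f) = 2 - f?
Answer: I*√134529194/17 ≈ 682.27*I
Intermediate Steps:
q = 168 (q = -4*7*(-6) = -28*(-6) = 168)
√((1/v(-15) + 211*q) - 500947) = √((1/(2 - 1*(-15)) + 211*168) - 500947) = √((1/(2 + 15) + 35448) - 500947) = √((1/17 + 35448) - 500947) = √(602617/17 - 500947) = √(-7913482/17) = I*√134529194/17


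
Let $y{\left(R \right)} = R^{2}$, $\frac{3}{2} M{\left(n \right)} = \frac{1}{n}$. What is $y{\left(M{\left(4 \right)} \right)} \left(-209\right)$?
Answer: $- \frac{209}{36} \approx -5.8056$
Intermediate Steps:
$M{\left(n \right)} = \frac{2}{3 n}$
$y{\left(M{\left(4 \right)} \right)} \left(-209\right) = \left(\frac{2}{3 \cdot 4}\right)^{2} \left(-209\right) = \left(\frac{2}{3} \cdot \frac{1}{4}\right)^{2} \left(-209\right) = \left(\frac{1}{6}\right)^{2} \left(-209\right) = \frac{1}{36} \left(-209\right) = - \frac{209}{36}$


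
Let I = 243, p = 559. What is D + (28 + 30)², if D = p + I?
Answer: 4166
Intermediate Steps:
D = 802 (D = 559 + 243 = 802)
D + (28 + 30)² = 802 + (28 + 30)² = 802 + 58² = 802 + 3364 = 4166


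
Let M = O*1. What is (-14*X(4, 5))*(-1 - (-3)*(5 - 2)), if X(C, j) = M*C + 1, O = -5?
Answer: 2128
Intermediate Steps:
M = -5 (M = -5*1 = -5)
X(C, j) = 1 - 5*C (X(C, j) = -5*C + 1 = 1 - 5*C)
(-14*X(4, 5))*(-1 - (-3)*(5 - 2)) = (-14*(1 - 5*4))*(-1 - (-3)*(5 - 2)) = (-14*(1 - 20))*(-1 - (-3)*3) = (-14*(-19))*(-1 - 1*(-9)) = 266*(-1 + 9) = 266*8 = 2128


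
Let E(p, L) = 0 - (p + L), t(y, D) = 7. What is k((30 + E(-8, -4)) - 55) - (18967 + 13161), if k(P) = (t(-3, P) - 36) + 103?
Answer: -32054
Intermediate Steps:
E(p, L) = -L - p (E(p, L) = 0 - (L + p) = 0 + (-L - p) = -L - p)
k(P) = 74 (k(P) = (7 - 36) + 103 = -29 + 103 = 74)
k((30 + E(-8, -4)) - 55) - (18967 + 13161) = 74 - (18967 + 13161) = 74 - 1*32128 = 74 - 32128 = -32054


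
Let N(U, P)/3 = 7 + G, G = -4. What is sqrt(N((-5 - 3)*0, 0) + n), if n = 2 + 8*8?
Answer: 5*sqrt(3) ≈ 8.6602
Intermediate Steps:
N(U, P) = 9 (N(U, P) = 3*(7 - 4) = 3*3 = 9)
n = 66 (n = 2 + 64 = 66)
sqrt(N((-5 - 3)*0, 0) + n) = sqrt(9 + 66) = sqrt(75) = 5*sqrt(3)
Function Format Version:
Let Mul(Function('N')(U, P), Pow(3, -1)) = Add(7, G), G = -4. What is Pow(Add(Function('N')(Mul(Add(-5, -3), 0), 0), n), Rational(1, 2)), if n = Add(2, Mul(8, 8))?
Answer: Mul(5, Pow(3, Rational(1, 2))) ≈ 8.6602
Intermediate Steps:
Function('N')(U, P) = 9 (Function('N')(U, P) = Mul(3, Add(7, -4)) = Mul(3, 3) = 9)
n = 66 (n = Add(2, 64) = 66)
Pow(Add(Function('N')(Mul(Add(-5, -3), 0), 0), n), Rational(1, 2)) = Pow(Add(9, 66), Rational(1, 2)) = Pow(75, Rational(1, 2)) = Mul(5, Pow(3, Rational(1, 2)))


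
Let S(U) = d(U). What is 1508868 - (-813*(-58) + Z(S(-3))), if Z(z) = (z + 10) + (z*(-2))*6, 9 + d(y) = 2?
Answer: 1461627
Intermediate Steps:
d(y) = -7 (d(y) = -9 + 2 = -7)
S(U) = -7
Z(z) = 10 - 11*z (Z(z) = (10 + z) - 2*z*6 = (10 + z) - 12*z = 10 - 11*z)
1508868 - (-813*(-58) + Z(S(-3))) = 1508868 - (-813*(-58) + (10 - 11*(-7))) = 1508868 - (47154 + (10 + 77)) = 1508868 - (47154 + 87) = 1508868 - 1*47241 = 1508868 - 47241 = 1461627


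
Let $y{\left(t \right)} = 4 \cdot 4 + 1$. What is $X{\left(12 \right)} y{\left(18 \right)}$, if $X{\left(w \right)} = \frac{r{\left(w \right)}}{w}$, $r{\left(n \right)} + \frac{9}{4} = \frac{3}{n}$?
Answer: $- \frac{17}{6} \approx -2.8333$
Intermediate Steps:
$r{\left(n \right)} = - \frac{9}{4} + \frac{3}{n}$
$y{\left(t \right)} = 17$ ($y{\left(t \right)} = 16 + 1 = 17$)
$X{\left(w \right)} = \frac{- \frac{9}{4} + \frac{3}{w}}{w}$
$X{\left(12 \right)} y{\left(18 \right)} = \frac{3 \left(4 - 36\right)}{4 \cdot 144} \cdot 17 = \frac{3}{4} \cdot \frac{1}{144} \left(4 - 36\right) 17 = \frac{3}{4} \cdot \frac{1}{144} \left(-32\right) 17 = \left(- \frac{1}{6}\right) 17 = - \frac{17}{6}$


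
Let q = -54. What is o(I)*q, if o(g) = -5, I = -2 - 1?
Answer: 270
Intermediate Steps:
I = -3
o(I)*q = -5*(-54) = 270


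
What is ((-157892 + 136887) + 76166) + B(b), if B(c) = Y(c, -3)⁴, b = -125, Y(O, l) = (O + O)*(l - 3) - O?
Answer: 6972900445786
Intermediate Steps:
Y(O, l) = -O + 2*O*(-3 + l) (Y(O, l) = (2*O)*(-3 + l) - O = 2*O*(-3 + l) - O = -O + 2*O*(-3 + l))
B(c) = 28561*c⁴ (B(c) = (c*(-7 + 2*(-3)))⁴ = (c*(-7 - 6))⁴ = (c*(-13))⁴ = (-13*c)⁴ = 28561*c⁴)
((-157892 + 136887) + 76166) + B(b) = ((-157892 + 136887) + 76166) + 28561*(-125)⁴ = (-21005 + 76166) + 28561*244140625 = 55161 + 6972900390625 = 6972900445786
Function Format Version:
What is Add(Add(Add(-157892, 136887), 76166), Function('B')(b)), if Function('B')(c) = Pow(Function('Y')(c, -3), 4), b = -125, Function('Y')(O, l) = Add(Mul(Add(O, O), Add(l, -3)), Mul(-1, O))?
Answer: 6972900445786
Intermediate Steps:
Function('Y')(O, l) = Add(Mul(-1, O), Mul(2, O, Add(-3, l))) (Function('Y')(O, l) = Add(Mul(Mul(2, O), Add(-3, l)), Mul(-1, O)) = Add(Mul(2, O, Add(-3, l)), Mul(-1, O)) = Add(Mul(-1, O), Mul(2, O, Add(-3, l))))
Function('B')(c) = Mul(28561, Pow(c, 4)) (Function('B')(c) = Pow(Mul(c, Add(-7, Mul(2, -3))), 4) = Pow(Mul(c, Add(-7, -6)), 4) = Pow(Mul(c, -13), 4) = Pow(Mul(-13, c), 4) = Mul(28561, Pow(c, 4)))
Add(Add(Add(-157892, 136887), 76166), Function('B')(b)) = Add(Add(Add(-157892, 136887), 76166), Mul(28561, Pow(-125, 4))) = Add(Add(-21005, 76166), Mul(28561, 244140625)) = Add(55161, 6972900390625) = 6972900445786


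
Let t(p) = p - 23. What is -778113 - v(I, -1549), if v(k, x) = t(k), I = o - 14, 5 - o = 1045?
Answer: -777036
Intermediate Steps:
o = -1040 (o = 5 - 1*1045 = 5 - 1045 = -1040)
I = -1054 (I = -1040 - 14 = -1054)
t(p) = -23 + p
v(k, x) = -23 + k
-778113 - v(I, -1549) = -778113 - (-23 - 1054) = -778113 - 1*(-1077) = -778113 + 1077 = -777036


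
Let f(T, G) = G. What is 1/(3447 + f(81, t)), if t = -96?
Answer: 1/3351 ≈ 0.00029842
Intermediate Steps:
1/(3447 + f(81, t)) = 1/(3447 - 96) = 1/3351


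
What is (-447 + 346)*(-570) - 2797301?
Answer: -2739731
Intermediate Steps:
(-447 + 346)*(-570) - 2797301 = -101*(-570) - 2797301 = 57570 - 2797301 = -2739731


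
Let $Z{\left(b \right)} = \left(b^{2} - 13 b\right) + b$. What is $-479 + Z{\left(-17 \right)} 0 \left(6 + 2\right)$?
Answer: $-479$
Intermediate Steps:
$Z{\left(b \right)} = b^{2} - 12 b$
$-479 + Z{\left(-17 \right)} 0 \left(6 + 2\right) = -479 + - 17 \left(-12 - 17\right) 0 \left(6 + 2\right) = -479 + \left(-17\right) \left(-29\right) 0 \cdot 8 = -479 + 493 \cdot 0 = -479 + 0 = -479$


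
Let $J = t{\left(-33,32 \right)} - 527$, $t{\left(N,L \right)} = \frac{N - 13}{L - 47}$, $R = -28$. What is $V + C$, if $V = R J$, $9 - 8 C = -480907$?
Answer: $\frac{2243539}{30} \approx 74785.0$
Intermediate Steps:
$C = \frac{120229}{2}$ ($C = \frac{9}{8} - - \frac{480907}{8} = \frac{9}{8} + \frac{480907}{8} = \frac{120229}{2} \approx 60115.0$)
$t{\left(N,L \right)} = \frac{-13 + N}{-47 + L}$
$J = - \frac{7859}{15}$ ($J = \frac{-13 - 33}{-47 + 32} - 527 = \frac{1}{-15} \left(-46\right) - 527 = \left(- \frac{1}{15}\right) \left(-46\right) - 527 = \frac{46}{15} - 527 = - \frac{7859}{15} \approx -523.93$)
$V = \frac{220052}{15}$ ($V = \left(-28\right) \left(- \frac{7859}{15}\right) = \frac{220052}{15} \approx 14670.0$)
$V + C = \frac{220052}{15} + \frac{120229}{2} = \frac{2243539}{30}$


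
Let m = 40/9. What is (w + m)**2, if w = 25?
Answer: 70225/81 ≈ 866.98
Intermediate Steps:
m = 40/9 (m = 40*(1/9) = 40/9 ≈ 4.4444)
(w + m)**2 = (25 + 40/9)**2 = (265/9)**2 = 70225/81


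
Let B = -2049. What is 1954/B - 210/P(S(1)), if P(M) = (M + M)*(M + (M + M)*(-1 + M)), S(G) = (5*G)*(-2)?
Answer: -37031/40980 ≈ -0.90364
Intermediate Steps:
S(G) = -10*G
P(M) = 2*M*(M + 2*M*(-1 + M)) (P(M) = (2*M)*(M + (2*M)*(-1 + M)) = (2*M)*(M + 2*M*(-1 + M)) = 2*M*(M + 2*M*(-1 + M)))
1954/B - 210/P(S(1)) = 1954/(-2049) - 210*1/(100*(-2 + 4*(-10*1))) = 1954*(-1/2049) - 210*1/(100*(-2 + 4*(-10))) = -1954/2049 - 210*1/(100*(-2 - 40)) = -1954/2049 - 210/(100*(-42)) = -1954/2049 - 210/(-4200) = -1954/2049 - 210*(-1/4200) = -1954/2049 + 1/20 = -37031/40980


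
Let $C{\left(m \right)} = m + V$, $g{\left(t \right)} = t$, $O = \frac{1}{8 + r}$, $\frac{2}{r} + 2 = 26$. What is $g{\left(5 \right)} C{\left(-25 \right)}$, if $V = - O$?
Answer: $- \frac{12185}{97} \approx -125.62$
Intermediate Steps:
$r = \frac{1}{12}$ ($r = \frac{2}{-2 + 26} = \frac{2}{24} = 2 \cdot \frac{1}{24} = \frac{1}{12} \approx 0.083333$)
$O = \frac{12}{97}$ ($O = \frac{1}{8 + \frac{1}{12}} = \frac{1}{\frac{97}{12}} = \frac{12}{97} \approx 0.12371$)
$V = - \frac{12}{97}$ ($V = \left(-1\right) \frac{12}{97} = - \frac{12}{97} \approx -0.12371$)
$C{\left(m \right)} = - \frac{12}{97} + m$ ($C{\left(m \right)} = m - \frac{12}{97} = - \frac{12}{97} + m$)
$g{\left(5 \right)} C{\left(-25 \right)} = 5 \left(- \frac{12}{97} - 25\right) = 5 \left(- \frac{2437}{97}\right) = - \frac{12185}{97}$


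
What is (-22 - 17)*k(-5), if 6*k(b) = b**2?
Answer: -325/2 ≈ -162.50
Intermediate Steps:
k(b) = b**2/6
(-22 - 17)*k(-5) = (-22 - 17)*((1/6)*(-5)**2) = -13*25/2 = -39*25/6 = -325/2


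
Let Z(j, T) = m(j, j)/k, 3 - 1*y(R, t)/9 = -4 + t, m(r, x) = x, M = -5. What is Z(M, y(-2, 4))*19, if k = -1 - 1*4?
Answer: 19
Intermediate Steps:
k = -5 (k = -1 - 4 = -5)
y(R, t) = 63 - 9*t (y(R, t) = 27 - 9*(-4 + t) = 27 + (36 - 9*t) = 63 - 9*t)
Z(j, T) = -j/5 (Z(j, T) = j/(-5) = j*(-⅕) = -j/5)
Z(M, y(-2, 4))*19 = -⅕*(-5)*19 = 1*19 = 19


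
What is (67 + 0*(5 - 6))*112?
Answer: 7504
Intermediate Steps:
(67 + 0*(5 - 6))*112 = (67 + 0*(-1))*112 = (67 + 0)*112 = 67*112 = 7504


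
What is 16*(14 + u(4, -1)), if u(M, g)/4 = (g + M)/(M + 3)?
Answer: 1760/7 ≈ 251.43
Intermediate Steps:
u(M, g) = 4*(M + g)/(3 + M) (u(M, g) = 4*((g + M)/(M + 3)) = 4*((M + g)/(3 + M)) = 4*(M + g)/(3 + M))
16*(14 + u(4, -1)) = 16*(14 + 4*(4 - 1)/(3 + 4)) = 16*(14 + 4*3/7) = 16*(14 + 4*(⅐)*3) = 16*(14 + 12/7) = 16*(110/7) = 1760/7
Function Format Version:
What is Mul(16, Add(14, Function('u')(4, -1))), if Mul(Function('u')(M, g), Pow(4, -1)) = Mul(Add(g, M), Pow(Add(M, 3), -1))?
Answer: Rational(1760, 7) ≈ 251.43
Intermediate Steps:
Function('u')(M, g) = Mul(4, Pow(Add(3, M), -1), Add(M, g)) (Function('u')(M, g) = Mul(4, Mul(Add(g, M), Pow(Add(M, 3), -1))) = Mul(4, Mul(Add(M, g), Pow(Add(3, M), -1))) = Mul(4, Mul(Pow(Add(3, M), -1), Add(M, g))) = Mul(4, Pow(Add(3, M), -1), Add(M, g)))
Mul(16, Add(14, Function('u')(4, -1))) = Mul(16, Add(14, Mul(4, Pow(Add(3, 4), -1), Add(4, -1)))) = Mul(16, Add(14, Mul(4, Pow(7, -1), 3))) = Mul(16, Add(14, Mul(4, Rational(1, 7), 3))) = Mul(16, Add(14, Rational(12, 7))) = Mul(16, Rational(110, 7)) = Rational(1760, 7)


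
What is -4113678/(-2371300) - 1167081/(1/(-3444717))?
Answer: 4766625728323001889/1185650 ≈ 4.0203e+12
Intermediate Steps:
-4113678/(-2371300) - 1167081/(1/(-3444717)) = -4113678*(-1/2371300) - 1167081/(-1/3444717) = 2056839/1185650 - 1167081*(-3444717) = 2056839/1185650 + 4020263761077 = 4766625728323001889/1185650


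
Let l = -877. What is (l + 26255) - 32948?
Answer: -7570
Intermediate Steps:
(l + 26255) - 32948 = (-877 + 26255) - 32948 = 25378 - 32948 = -7570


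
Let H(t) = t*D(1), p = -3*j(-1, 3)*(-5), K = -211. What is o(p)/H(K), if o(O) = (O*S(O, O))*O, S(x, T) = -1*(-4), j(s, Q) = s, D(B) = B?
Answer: -900/211 ≈ -4.2654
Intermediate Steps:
S(x, T) = 4
p = -15 (p = -3*(-1)*(-5) = 3*(-5) = -15)
H(t) = t (H(t) = t*1 = t)
o(O) = 4*O**2 (o(O) = (O*4)*O = (4*O)*O = 4*O**2)
o(p)/H(K) = (4*(-15)**2)/(-211) = (4*225)*(-1/211) = 900*(-1/211) = -900/211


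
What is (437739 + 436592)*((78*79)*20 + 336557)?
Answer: 402014770807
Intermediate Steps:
(437739 + 436592)*((78*79)*20 + 336557) = 874331*(6162*20 + 336557) = 874331*(123240 + 336557) = 874331*459797 = 402014770807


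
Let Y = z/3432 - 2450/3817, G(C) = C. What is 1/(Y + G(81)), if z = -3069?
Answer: 396968/31544627 ≈ 0.012584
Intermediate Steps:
Y = -609781/396968 (Y = -3069/3432 - 2450/3817 = -3069*1/3432 - 2450*1/3817 = -93/104 - 2450/3817 = -609781/396968 ≈ -1.5361)
1/(Y + G(81)) = 1/(-609781/396968 + 81) = 1/(31544627/396968) = 396968/31544627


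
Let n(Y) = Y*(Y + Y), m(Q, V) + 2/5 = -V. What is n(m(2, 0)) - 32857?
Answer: -821417/25 ≈ -32857.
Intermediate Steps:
m(Q, V) = -2/5 - V
n(Y) = 2*Y**2 (n(Y) = Y*(2*Y) = 2*Y**2)
n(m(2, 0)) - 32857 = 2*(-2/5 - 1*0)**2 - 32857 = 2*(-2/5 + 0)**2 - 32857 = 2*(-2/5)**2 - 32857 = 2*(4/25) - 32857 = 8/25 - 32857 = -821417/25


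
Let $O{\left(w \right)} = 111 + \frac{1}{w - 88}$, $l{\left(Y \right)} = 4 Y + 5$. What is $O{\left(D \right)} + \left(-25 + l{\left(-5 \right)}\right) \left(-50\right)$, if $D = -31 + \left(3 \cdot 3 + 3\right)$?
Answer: $\frac{225876}{107} \approx 2111.0$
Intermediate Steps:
$l{\left(Y \right)} = 5 + 4 Y$
$D = -19$ ($D = -31 + \left(9 + 3\right) = -31 + 12 = -19$)
$O{\left(w \right)} = 111 + \frac{1}{-88 + w}$
$O{\left(D \right)} + \left(-25 + l{\left(-5 \right)}\right) \left(-50\right) = \frac{-9767 + 111 \left(-19\right)}{-88 - 19} + \left(-25 + \left(5 + 4 \left(-5\right)\right)\right) \left(-50\right) = \frac{-9767 - 2109}{-107} + \left(-25 + \left(5 - 20\right)\right) \left(-50\right) = \left(- \frac{1}{107}\right) \left(-11876\right) + \left(-25 - 15\right) \left(-50\right) = \frac{11876}{107} - -2000 = \frac{11876}{107} + 2000 = \frac{225876}{107}$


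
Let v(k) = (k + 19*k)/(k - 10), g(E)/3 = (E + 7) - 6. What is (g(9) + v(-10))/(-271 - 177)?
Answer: -5/56 ≈ -0.089286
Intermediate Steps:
g(E) = 3 + 3*E (g(E) = 3*((E + 7) - 6) = 3*((7 + E) - 6) = 3*(1 + E) = 3 + 3*E)
v(k) = 20*k/(-10 + k) (v(k) = (20*k)/(-10 + k) = 20*k/(-10 + k))
(g(9) + v(-10))/(-271 - 177) = ((3 + 3*9) + 20*(-10)/(-10 - 10))/(-271 - 177) = ((3 + 27) + 20*(-10)/(-20))/(-448) = (30 + 20*(-10)*(-1/20))*(-1/448) = (30 + 10)*(-1/448) = 40*(-1/448) = -5/56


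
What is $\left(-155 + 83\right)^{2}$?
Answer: $5184$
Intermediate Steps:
$\left(-155 + 83\right)^{2} = \left(-72\right)^{2} = 5184$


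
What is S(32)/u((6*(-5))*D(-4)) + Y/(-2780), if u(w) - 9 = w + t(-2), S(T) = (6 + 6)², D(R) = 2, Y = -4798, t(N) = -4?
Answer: -13643/15290 ≈ -0.89228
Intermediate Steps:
S(T) = 144 (S(T) = 12² = 144)
u(w) = 5 + w (u(w) = 9 + (w - 4) = 9 + (-4 + w) = 5 + w)
S(32)/u((6*(-5))*D(-4)) + Y/(-2780) = 144/(5 + (6*(-5))*2) - 4798/(-2780) = 144/(5 - 30*2) - 4798*(-1/2780) = 144/(5 - 60) + 2399/1390 = 144/(-55) + 2399/1390 = 144*(-1/55) + 2399/1390 = -144/55 + 2399/1390 = -13643/15290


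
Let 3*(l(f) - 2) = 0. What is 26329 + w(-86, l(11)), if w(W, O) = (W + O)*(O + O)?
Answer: 25993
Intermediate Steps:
l(f) = 2 (l(f) = 2 + (⅓)*0 = 2 + 0 = 2)
w(W, O) = 2*O*(O + W) (w(W, O) = (O + W)*(2*O) = 2*O*(O + W))
26329 + w(-86, l(11)) = 26329 + 2*2*(2 - 86) = 26329 + 2*2*(-84) = 26329 - 336 = 25993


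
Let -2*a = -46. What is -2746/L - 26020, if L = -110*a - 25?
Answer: -66478354/2555 ≈ -26019.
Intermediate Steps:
a = 23 (a = -½*(-46) = 23)
L = -2555 (L = -110*23 - 25 = -2530 - 25 = -2555)
-2746/L - 26020 = -2746/(-2555) - 26020 = -2746*(-1/2555) - 26020 = 2746/2555 - 26020 = -66478354/2555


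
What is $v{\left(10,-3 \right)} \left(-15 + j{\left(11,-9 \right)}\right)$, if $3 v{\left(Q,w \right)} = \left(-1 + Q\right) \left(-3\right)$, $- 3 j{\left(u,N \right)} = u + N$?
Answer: $141$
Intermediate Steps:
$j{\left(u,N \right)} = - \frac{N}{3} - \frac{u}{3}$ ($j{\left(u,N \right)} = - \frac{u + N}{3} = - \frac{N + u}{3} = - \frac{N}{3} - \frac{u}{3}$)
$v{\left(Q,w \right)} = 1 - Q$ ($v{\left(Q,w \right)} = \frac{\left(-1 + Q\right) \left(-3\right)}{3} = \frac{3 - 3 Q}{3} = 1 - Q$)
$v{\left(10,-3 \right)} \left(-15 + j{\left(11,-9 \right)}\right) = \left(1 - 10\right) \left(-15 - \frac{2}{3}\right) = \left(1 - 10\right) \left(-15 + \left(3 - \frac{11}{3}\right)\right) = - 9 \left(-15 - \frac{2}{3}\right) = \left(-9\right) \left(- \frac{47}{3}\right) = 141$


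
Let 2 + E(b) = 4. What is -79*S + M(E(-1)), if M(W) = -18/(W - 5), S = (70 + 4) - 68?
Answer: -468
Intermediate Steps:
S = 6 (S = 74 - 68 = 6)
E(b) = 2 (E(b) = -2 + 4 = 2)
M(W) = -18/(-5 + W)
-79*S + M(E(-1)) = -79*6 - 18/(-5 + 2) = -474 - 18/(-3) = -474 - 18*(-⅓) = -474 + 6 = -468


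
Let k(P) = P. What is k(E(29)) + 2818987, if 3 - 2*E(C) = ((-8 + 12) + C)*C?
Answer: 2818510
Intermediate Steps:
E(C) = 3/2 - C*(4 + C)/2 (E(C) = 3/2 - ((-8 + 12) + C)*C/2 = 3/2 - (4 + C)*C/2 = 3/2 - C*(4 + C)/2)
k(E(29)) + 2818987 = (3/2 - 2*29 - 1/2*29**2) + 2818987 = (3/2 - 58 - 1/2*841) + 2818987 = (3/2 - 58 - 841/2) + 2818987 = -477 + 2818987 = 2818510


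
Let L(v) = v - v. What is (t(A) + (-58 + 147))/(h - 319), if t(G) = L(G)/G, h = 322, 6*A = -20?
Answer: 89/3 ≈ 29.667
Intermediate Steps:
L(v) = 0
A = -10/3 (A = (⅙)*(-20) = -10/3 ≈ -3.3333)
t(G) = 0 (t(G) = 0/G = 0)
(t(A) + (-58 + 147))/(h - 319) = (0 + (-58 + 147))/(322 - 319) = (0 + 89)/3 = 89*(⅓) = 89/3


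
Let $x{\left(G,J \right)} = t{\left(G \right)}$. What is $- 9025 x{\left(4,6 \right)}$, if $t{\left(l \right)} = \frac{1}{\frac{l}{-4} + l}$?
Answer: $- \frac{9025}{3} \approx -3008.3$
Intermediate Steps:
$t{\left(l \right)} = \frac{4}{3 l}$ ($t{\left(l \right)} = \frac{1}{l \left(- \frac{1}{4}\right) + l} = \frac{1}{- \frac{l}{4} + l} = \frac{1}{\frac{3}{4} l} = \frac{4}{3 l}$)
$x{\left(G,J \right)} = \frac{4}{3 G}$
$- 9025 x{\left(4,6 \right)} = - 9025 \frac{4}{3 \cdot 4} = - 9025 \cdot \frac{4}{3} \cdot \frac{1}{4} = \left(-9025\right) \frac{1}{3} = - \frac{9025}{3}$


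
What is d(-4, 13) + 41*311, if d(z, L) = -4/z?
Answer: 12752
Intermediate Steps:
d(-4, 13) + 41*311 = -4/(-4) + 41*311 = -4*(-¼) + 12751 = 1 + 12751 = 12752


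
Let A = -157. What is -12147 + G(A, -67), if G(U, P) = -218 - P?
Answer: -12298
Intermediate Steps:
-12147 + G(A, -67) = -12147 + (-218 - 1*(-67)) = -12147 + (-218 + 67) = -12147 - 151 = -12298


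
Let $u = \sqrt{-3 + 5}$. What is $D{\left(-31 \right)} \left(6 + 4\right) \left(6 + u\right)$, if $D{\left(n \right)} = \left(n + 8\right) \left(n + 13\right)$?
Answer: $24840 + 4140 \sqrt{2} \approx 30695.0$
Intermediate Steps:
$u = \sqrt{2} \approx 1.4142$
$D{\left(n \right)} = \left(8 + n\right) \left(13 + n\right)$
$D{\left(-31 \right)} \left(6 + 4\right) \left(6 + u\right) = \left(104 + \left(-31\right)^{2} + 21 \left(-31\right)\right) \left(6 + 4\right) \left(6 + \sqrt{2}\right) = \left(104 + 961 - 651\right) 10 \left(6 + \sqrt{2}\right) = 414 \left(60 + 10 \sqrt{2}\right) = 24840 + 4140 \sqrt{2}$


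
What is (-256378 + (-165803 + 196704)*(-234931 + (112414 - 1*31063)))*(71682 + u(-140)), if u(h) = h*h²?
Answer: 12682906629938644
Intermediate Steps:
u(h) = h³
(-256378 + (-165803 + 196704)*(-234931 + (112414 - 1*31063)))*(71682 + u(-140)) = (-256378 + (-165803 + 196704)*(-234931 + (112414 - 1*31063)))*(71682 + (-140)³) = (-256378 + 30901*(-234931 + (112414 - 31063)))*(71682 - 2744000) = (-256378 + 30901*(-234931 + 81351))*(-2672318) = (-256378 + 30901*(-153580))*(-2672318) = (-256378 - 4745775580)*(-2672318) = -4746031958*(-2672318) = 12682906629938644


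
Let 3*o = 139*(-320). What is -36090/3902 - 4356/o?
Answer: -194286483/21695120 ≈ -8.9553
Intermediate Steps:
o = -44480/3 (o = (139*(-320))/3 = (⅓)*(-44480) = -44480/3 ≈ -14827.)
-36090/3902 - 4356/o = -36090/3902 - 4356/(-44480/3) = -36090*1/3902 - 4356*(-3/44480) = -18045/1951 + 3267/11120 = -194286483/21695120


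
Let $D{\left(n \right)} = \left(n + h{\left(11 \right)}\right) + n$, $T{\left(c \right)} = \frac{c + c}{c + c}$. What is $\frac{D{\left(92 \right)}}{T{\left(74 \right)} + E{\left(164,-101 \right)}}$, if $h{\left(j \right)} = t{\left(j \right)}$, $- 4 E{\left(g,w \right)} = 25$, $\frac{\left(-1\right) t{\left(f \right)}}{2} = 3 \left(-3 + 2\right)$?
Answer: $- \frac{760}{21} \approx -36.19$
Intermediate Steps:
$t{\left(f \right)} = 6$ ($t{\left(f \right)} = - 2 \cdot 3 \left(-3 + 2\right) = - 2 \cdot 3 \left(-1\right) = \left(-2\right) \left(-3\right) = 6$)
$E{\left(g,w \right)} = - \frac{25}{4}$ ($E{\left(g,w \right)} = \left(- \frac{1}{4}\right) 25 = - \frac{25}{4}$)
$h{\left(j \right)} = 6$
$T{\left(c \right)} = 1$ ($T{\left(c \right)} = \frac{2 c}{2 c} = 2 c \frac{1}{2 c} = 1$)
$D{\left(n \right)} = 6 + 2 n$ ($D{\left(n \right)} = \left(n + 6\right) + n = \left(6 + n\right) + n = 6 + 2 n$)
$\frac{D{\left(92 \right)}}{T{\left(74 \right)} + E{\left(164,-101 \right)}} = \frac{6 + 2 \cdot 92}{1 - \frac{25}{4}} = \frac{6 + 184}{- \frac{21}{4}} = 190 \left(- \frac{4}{21}\right) = - \frac{760}{21}$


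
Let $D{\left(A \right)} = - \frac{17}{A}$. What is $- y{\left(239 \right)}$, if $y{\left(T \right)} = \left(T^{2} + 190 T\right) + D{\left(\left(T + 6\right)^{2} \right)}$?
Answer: $- \frac{6154423258}{60025} \approx -1.0253 \cdot 10^{5}$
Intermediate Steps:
$y{\left(T \right)} = T^{2} - \frac{17}{\left(6 + T\right)^{2}} + 190 T$ ($y{\left(T \right)} = \left(T^{2} + 190 T\right) - \frac{17}{\left(T + 6\right)^{2}} = \left(T^{2} + 190 T\right) - \frac{17}{\left(6 + T\right)^{2}} = T^{2} - \frac{17}{\left(6 + T\right)^{2}} + 190 T$)
$- y{\left(239 \right)} = - (239^{2} - \frac{17}{\left(6 + 239\right)^{2}} + 190 \cdot 239) = - (57121 - \frac{17}{60025} + 45410) = \left(-1\right) \frac{6154423258}{60025} = - \frac{6154423258}{60025}$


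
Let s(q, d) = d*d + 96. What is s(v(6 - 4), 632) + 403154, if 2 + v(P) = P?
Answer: 802674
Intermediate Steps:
v(P) = -2 + P
s(q, d) = 96 + d**2 (s(q, d) = d**2 + 96 = 96 + d**2)
s(v(6 - 4), 632) + 403154 = (96 + 632**2) + 403154 = (96 + 399424) + 403154 = 399520 + 403154 = 802674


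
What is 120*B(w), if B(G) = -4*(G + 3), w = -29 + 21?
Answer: 2400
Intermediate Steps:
w = -8
B(G) = -12 - 4*G (B(G) = -4*(3 + G) = -12 - 4*G)
120*B(w) = 120*(-12 - 4*(-8)) = 120*(-12 + 32) = 120*20 = 2400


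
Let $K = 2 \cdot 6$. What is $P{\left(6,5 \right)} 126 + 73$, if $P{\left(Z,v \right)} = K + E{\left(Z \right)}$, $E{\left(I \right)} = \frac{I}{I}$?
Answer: $1711$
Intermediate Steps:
$E{\left(I \right)} = 1$
$K = 12$
$P{\left(Z,v \right)} = 13$ ($P{\left(Z,v \right)} = 12 + 1 = 13$)
$P{\left(6,5 \right)} 126 + 73 = 13 \cdot 126 + 73 = 1638 + 73 = 1711$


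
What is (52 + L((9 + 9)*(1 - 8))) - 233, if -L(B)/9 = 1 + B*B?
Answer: -143074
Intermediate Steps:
L(B) = -9 - 9*B**2 (L(B) = -9*(1 + B*B) = -9*(1 + B**2) = -9 - 9*B**2)
(52 + L((9 + 9)*(1 - 8))) - 233 = (52 + (-9 - 9*(1 - 8)**2*(9 + 9)**2)) - 233 = (52 + (-9 - 9*(18*(-7))**2)) - 233 = (52 + (-9 - 9*(-126)**2)) - 233 = (52 + (-9 - 9*15876)) - 233 = (52 + (-9 - 142884)) - 233 = (52 - 142893) - 233 = -142841 - 233 = -143074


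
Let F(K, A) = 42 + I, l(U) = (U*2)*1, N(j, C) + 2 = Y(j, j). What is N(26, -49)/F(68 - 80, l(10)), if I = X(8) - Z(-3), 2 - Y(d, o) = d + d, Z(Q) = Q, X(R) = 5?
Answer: -26/25 ≈ -1.0400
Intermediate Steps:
Y(d, o) = 2 - 2*d (Y(d, o) = 2 - (d + d) = 2 - 2*d)
N(j, C) = -2*j (N(j, C) = -2 + (2 - 2*j) = -2*j)
I = 8 (I = 5 - 1*(-3) = 5 + 3 = 8)
l(U) = 2*U (l(U) = (2*U)*1 = 2*U)
F(K, A) = 50 (F(K, A) = 42 + 8 = 50)
N(26, -49)/F(68 - 80, l(10)) = -2*26/50 = -52*1/50 = -26/25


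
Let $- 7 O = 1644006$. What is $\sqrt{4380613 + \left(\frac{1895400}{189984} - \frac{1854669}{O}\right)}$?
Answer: $\frac{\sqrt{105146895622381254974891}}{154927994} \approx 2093.0$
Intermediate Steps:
$O = -234858$ ($O = \left(- \frac{1}{7}\right) 1644006 = -234858$)
$\sqrt{4380613 + \left(\frac{1895400}{189984} - \frac{1854669}{O}\right)} = \sqrt{4380613 + \left(\frac{1895400}{189984} - \frac{1854669}{-234858}\right)} = \sqrt{4380613 + \left(1895400 \cdot \frac{1}{189984} - - \frac{618223}{78286}\right)} = \sqrt{4380613 + \left(\frac{78975}{7916} + \frac{618223}{78286}\right)} = \sqrt{4380613 + \frac{5538245059}{309855988}} = \sqrt{\frac{1357364707405703}{309855988}} = \frac{\sqrt{105146895622381254974891}}{154927994}$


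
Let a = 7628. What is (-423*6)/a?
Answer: -1269/3814 ≈ -0.33272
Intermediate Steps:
(-423*6)/a = -423*6/7628 = -2538*1/7628 = -1269/3814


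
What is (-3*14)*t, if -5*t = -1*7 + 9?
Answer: 84/5 ≈ 16.800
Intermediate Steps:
t = -⅖ (t = -(-1*7 + 9)/5 = -(-7 + 9)/5 = -⅕*2 = -⅖ ≈ -0.40000)
(-3*14)*t = -3*14*(-⅖) = -42*(-⅖) = 84/5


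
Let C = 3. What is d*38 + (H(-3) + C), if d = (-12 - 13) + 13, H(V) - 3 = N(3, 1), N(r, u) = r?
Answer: -447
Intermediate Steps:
H(V) = 6 (H(V) = 3 + 3 = 6)
d = -12 (d = -25 + 13 = -12)
d*38 + (H(-3) + C) = -12*38 + (6 + 3) = -456 + 9 = -447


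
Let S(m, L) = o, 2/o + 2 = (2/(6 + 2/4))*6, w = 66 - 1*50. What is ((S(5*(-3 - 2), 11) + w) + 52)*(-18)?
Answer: -990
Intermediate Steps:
w = 16 (w = 66 - 50 = 16)
o = -13 (o = 2/(-2 + (2/(6 + 2/4))*6) = 2/(-2 + (2/(6 + 2*(1/4)))*6) = 2/(-2 + (2/(6 + 1/2))*6) = 2/(-2 + (2/(13/2))*6) = 2/(-2 + (2*(2/13))*6) = 2/(-2 + (4/13)*6) = 2/(-2 + 24/13) = 2/(-2/13) = 2*(-13/2) = -13)
S(m, L) = -13
((S(5*(-3 - 2), 11) + w) + 52)*(-18) = ((-13 + 16) + 52)*(-18) = (3 + 52)*(-18) = 55*(-18) = -990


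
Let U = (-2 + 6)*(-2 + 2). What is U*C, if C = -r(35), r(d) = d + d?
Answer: 0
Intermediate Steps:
r(d) = 2*d
U = 0 (U = 4*0 = 0)
C = -70 (C = -2*35 = -1*70 = -70)
U*C = 0*(-70) = 0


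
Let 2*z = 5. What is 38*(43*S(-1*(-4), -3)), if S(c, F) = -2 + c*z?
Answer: 13072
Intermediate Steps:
z = 5/2 (z = (½)*5 = 5/2 ≈ 2.5000)
S(c, F) = -2 + 5*c/2 (S(c, F) = -2 + c*(5/2) = -2 + 5*c/2)
38*(43*S(-1*(-4), -3)) = 38*(43*(-2 + 5*(-1*(-4))/2)) = 38*(43*(-2 + (5/2)*4)) = 38*(43*(-2 + 10)) = 38*(43*8) = 38*344 = 13072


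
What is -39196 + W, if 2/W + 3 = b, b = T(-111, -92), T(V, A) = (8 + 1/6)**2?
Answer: -89876356/2293 ≈ -39196.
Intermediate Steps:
T(V, A) = 2401/36 (T(V, A) = (8 + 1*(1/6))**2 = (8 + 1/6)**2 = (49/6)**2 = 2401/36)
b = 2401/36 ≈ 66.694
W = 72/2293 (W = 2/(-3 + 2401/36) = 2/(2293/36) = 2*(36/2293) = 72/2293 ≈ 0.031400)
-39196 + W = -39196 + 72/2293 = -89876356/2293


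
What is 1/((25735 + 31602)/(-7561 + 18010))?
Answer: 10449/57337 ≈ 0.18224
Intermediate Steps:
1/((25735 + 31602)/(-7561 + 18010)) = 1/(57337/10449) = 10449/57337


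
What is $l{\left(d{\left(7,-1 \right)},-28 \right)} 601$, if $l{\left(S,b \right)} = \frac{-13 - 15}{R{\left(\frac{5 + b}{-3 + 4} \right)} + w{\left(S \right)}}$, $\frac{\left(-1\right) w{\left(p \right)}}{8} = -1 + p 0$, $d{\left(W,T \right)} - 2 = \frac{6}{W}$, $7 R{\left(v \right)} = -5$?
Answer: $- \frac{117796}{51} \approx -2309.7$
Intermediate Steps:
$R{\left(v \right)} = - \frac{5}{7}$ ($R{\left(v \right)} = \frac{1}{7} \left(-5\right) = - \frac{5}{7}$)
$d{\left(W,T \right)} = 2 + \frac{6}{W}$
$w{\left(p \right)} = 8$ ($w{\left(p \right)} = - 8 \left(-1 + p 0\right) = - 8 \left(-1 + 0\right) = \left(-8\right) \left(-1\right) = 8$)
$l{\left(S,b \right)} = - \frac{196}{51}$ ($l{\left(S,b \right)} = \frac{-13 - 15}{- \frac{5}{7} + 8} = - \frac{28}{\frac{51}{7}} = \left(-28\right) \frac{7}{51} = - \frac{196}{51}$)
$l{\left(d{\left(7,-1 \right)},-28 \right)} 601 = \left(- \frac{196}{51}\right) 601 = - \frac{117796}{51}$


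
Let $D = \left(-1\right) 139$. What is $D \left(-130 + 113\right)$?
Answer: $2363$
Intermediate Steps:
$D = -139$
$D \left(-130 + 113\right) = - 139 \left(-130 + 113\right) = \left(-139\right) \left(-17\right) = 2363$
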